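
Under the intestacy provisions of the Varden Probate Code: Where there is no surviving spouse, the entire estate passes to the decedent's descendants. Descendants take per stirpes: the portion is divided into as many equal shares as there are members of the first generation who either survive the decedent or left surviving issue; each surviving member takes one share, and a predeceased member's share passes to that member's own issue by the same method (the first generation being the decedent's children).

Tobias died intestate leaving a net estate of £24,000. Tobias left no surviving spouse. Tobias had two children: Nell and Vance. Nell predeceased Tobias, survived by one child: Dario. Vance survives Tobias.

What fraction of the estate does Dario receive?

Dario receives 1/2 of the estate.

The entire £24,000 passes to the descendants.
That amount (£24,000) is divided into 2 shares of £12,000: Vance takes £12,000; Nell's £12,000 share passes to Nell's issue.
Nell's share (£12,000) passes entirely to Dario.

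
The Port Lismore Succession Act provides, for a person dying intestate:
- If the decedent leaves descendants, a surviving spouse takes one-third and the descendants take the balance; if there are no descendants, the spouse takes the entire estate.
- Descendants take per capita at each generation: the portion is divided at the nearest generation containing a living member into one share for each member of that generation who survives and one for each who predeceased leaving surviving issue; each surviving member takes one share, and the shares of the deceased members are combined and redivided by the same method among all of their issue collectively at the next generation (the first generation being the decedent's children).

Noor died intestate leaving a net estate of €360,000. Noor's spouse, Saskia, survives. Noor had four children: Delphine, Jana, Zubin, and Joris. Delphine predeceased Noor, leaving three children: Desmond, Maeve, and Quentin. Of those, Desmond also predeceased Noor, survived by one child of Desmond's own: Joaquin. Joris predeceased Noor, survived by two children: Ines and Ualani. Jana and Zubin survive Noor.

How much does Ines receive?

Ines receives €24,000.

Saskia takes one-third of €360,000 = €120,000. The remaining €240,000 passes to the descendants.
The descendants' portion (€240,000) is divided at the children's generation into 4 shares of €60,000. Jana and Zubin each take €60,000. The 2 shares of the deceased (Delphine and Joris) are combined into a pool of €120,000.
That pool (€120,000) is divided at the grandchildren's generation into 5 shares of €24,000. Maeve, Quentin, Ines, and Ualani each take €24,000. The remaining share for the deceased Desmond (€24,000) is carried to the next generation.
That pool (€24,000) passes entirely to Joaquin, the sole taker at the great-grandchildren's generation.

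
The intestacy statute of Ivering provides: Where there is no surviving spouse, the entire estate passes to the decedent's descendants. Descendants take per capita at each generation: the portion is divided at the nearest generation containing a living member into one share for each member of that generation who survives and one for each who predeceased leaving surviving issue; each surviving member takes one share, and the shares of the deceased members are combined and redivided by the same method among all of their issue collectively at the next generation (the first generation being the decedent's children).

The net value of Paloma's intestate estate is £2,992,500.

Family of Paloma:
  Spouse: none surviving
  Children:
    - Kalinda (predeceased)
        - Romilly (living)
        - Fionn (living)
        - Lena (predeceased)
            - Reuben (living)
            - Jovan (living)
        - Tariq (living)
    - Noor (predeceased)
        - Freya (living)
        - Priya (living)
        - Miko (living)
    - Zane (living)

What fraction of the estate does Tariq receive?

Tariq receives 2/21 of the estate.

The entire £2,992,500 passes to the descendants.
That amount (£2,992,500) is divided at the children's generation into 3 shares of £997,500. Zane takes £997,500. The 2 shares of the deceased (Kalinda and Noor) are combined into a pool of £1,995,000.
That pool (£1,995,000) is divided at the grandchildren's generation into 7 shares of £285,000. Romilly, Fionn, Tariq, Freya, Priya, and Miko each take £285,000. The remaining share for the deceased Lena (£285,000) is carried to the next generation.
That pool (£285,000) is divided at the great-grandchildren's generation equally among Reuben and Jovan: £142,500 each.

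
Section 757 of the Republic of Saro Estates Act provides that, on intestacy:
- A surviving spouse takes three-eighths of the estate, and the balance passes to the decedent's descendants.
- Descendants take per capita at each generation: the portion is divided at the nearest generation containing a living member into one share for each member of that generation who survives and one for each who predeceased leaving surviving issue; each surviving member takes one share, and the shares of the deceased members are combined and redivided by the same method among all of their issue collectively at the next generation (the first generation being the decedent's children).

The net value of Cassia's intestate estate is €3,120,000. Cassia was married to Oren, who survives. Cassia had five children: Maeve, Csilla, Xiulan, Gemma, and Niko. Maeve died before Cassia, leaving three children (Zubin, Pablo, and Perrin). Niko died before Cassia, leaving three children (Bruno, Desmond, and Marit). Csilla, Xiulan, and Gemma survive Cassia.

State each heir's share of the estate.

Oren: €1,170,000; Zubin: €130,000; Pablo: €130,000; Perrin: €130,000; Csilla: €390,000; Xiulan: €390,000; Gemma: €390,000; Bruno: €130,000; Desmond: €130,000; Marit: €130,000

Oren takes three-eighths of €3,120,000 = €1,170,000. The remaining €1,950,000 passes to the descendants.
The descendants' portion (€1,950,000) is divided at the children's generation into 5 shares of €390,000. Csilla, Xiulan, and Gemma each take €390,000. The 2 shares of the deceased (Maeve and Niko) are combined into a pool of €780,000.
That pool (€780,000) is divided at the grandchildren's generation equally among Zubin, Pablo, Perrin, Bruno, Desmond, and Marit: €130,000 each.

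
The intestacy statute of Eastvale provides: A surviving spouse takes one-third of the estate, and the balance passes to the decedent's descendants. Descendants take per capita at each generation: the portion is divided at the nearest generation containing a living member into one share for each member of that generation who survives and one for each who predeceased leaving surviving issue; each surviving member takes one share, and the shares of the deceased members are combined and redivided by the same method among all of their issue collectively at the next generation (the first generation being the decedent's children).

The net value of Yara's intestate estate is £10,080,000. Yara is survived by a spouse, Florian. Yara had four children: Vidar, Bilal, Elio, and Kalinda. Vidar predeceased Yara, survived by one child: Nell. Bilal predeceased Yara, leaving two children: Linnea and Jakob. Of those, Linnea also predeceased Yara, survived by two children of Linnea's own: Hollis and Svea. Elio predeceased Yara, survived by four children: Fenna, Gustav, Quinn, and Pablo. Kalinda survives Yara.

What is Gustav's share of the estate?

Gustav receives £720,000.

Florian takes one-third of £10,080,000 = £3,360,000. The remaining £6,720,000 passes to the descendants.
The descendants' portion (£6,720,000) is divided at the children's generation into 4 shares of £1,680,000. Kalinda takes £1,680,000. The 3 shares of the deceased (Vidar, Bilal, and Elio) are combined into a pool of £5,040,000.
That pool (£5,040,000) is divided at the grandchildren's generation into 7 shares of £720,000. Nell, Jakob, Fenna, Gustav, Quinn, and Pablo each take £720,000. The remaining share for the deceased Linnea (£720,000) is carried to the next generation.
That pool (£720,000) is divided at the great-grandchildren's generation equally among Hollis and Svea: £360,000 each.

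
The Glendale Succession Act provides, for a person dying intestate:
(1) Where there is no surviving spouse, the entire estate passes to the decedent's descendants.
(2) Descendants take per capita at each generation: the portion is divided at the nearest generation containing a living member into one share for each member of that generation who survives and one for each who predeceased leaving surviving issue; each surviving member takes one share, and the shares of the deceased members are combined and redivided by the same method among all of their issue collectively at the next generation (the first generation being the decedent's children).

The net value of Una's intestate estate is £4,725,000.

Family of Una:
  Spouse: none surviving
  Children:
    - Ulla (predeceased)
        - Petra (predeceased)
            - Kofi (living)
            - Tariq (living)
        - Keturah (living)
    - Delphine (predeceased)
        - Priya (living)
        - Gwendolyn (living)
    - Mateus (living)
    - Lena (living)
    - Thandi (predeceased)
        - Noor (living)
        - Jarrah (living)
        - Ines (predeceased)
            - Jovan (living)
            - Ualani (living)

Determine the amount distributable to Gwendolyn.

The entire £4,725,000 passes to the descendants.
That amount (£4,725,000) is divided at the children's generation into 5 shares of £945,000. Mateus and Lena each take £945,000. The 3 shares of the deceased (Ulla, Delphine, and Thandi) are combined into a pool of £2,835,000.
That pool (£2,835,000) is divided at the grandchildren's generation into 7 shares of £405,000. Keturah, Priya, Gwendolyn, Noor, and Jarrah each take £405,000. The 2 shares of the deceased (Petra and Ines) are combined into a pool of £810,000.
That pool (£810,000) is divided at the great-grandchildren's generation equally among Kofi, Tariq, Jovan, and Ualani: £202,500 each.

Gwendolyn receives £405,000.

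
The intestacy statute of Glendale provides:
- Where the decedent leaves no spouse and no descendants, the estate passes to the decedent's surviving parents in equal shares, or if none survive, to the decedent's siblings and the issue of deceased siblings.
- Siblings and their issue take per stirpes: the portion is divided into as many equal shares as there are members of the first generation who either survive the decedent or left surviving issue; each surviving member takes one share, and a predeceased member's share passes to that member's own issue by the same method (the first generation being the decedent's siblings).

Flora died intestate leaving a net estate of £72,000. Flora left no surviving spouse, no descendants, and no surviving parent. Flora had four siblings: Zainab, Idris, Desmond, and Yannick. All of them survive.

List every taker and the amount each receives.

Zainab: £18,000; Idris: £18,000; Desmond: £18,000; Yannick: £18,000

The entire £72,000 passes to the siblings and their issue.
That amount (£72,000) is divided into 4 shares of £18,000: Zainab, Idris, Desmond, and Yannick each take £18,000.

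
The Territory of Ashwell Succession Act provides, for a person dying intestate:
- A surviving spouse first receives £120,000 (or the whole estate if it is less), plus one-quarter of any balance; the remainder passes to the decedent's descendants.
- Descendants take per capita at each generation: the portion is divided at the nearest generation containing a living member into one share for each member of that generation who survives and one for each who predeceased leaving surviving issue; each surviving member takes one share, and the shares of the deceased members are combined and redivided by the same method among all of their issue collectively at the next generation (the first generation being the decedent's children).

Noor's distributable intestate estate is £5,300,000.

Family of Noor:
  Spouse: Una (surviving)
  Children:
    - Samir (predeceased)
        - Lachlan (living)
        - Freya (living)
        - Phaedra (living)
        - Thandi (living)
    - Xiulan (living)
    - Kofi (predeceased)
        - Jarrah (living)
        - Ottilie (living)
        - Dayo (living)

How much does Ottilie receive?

Ottilie receives £370,000.

Una first takes £120,000, leaving a balance of £5,180,000. Una then takes one-quarter of the balance (£1,295,000), for a total of £1,415,000. The remaining £3,885,000 passes to the descendants.
The descendants' portion (£3,885,000) is divided at the children's generation into 3 shares of £1,295,000. Xiulan takes £1,295,000. The 2 shares of the deceased (Samir and Kofi) are combined into a pool of £2,590,000.
That pool (£2,590,000) is divided at the grandchildren's generation equally among Lachlan, Freya, Phaedra, Thandi, Jarrah, Ottilie, and Dayo: £370,000 each.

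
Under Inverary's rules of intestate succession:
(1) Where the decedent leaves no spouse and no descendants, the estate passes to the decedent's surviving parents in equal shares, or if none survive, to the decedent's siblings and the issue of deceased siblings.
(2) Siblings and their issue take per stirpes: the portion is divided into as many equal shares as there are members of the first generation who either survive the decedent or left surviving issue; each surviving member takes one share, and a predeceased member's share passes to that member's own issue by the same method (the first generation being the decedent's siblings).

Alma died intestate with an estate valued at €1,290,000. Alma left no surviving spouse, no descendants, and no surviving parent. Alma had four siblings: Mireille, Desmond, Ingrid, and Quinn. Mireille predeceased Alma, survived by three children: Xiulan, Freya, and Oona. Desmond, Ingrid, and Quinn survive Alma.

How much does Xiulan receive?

The entire €1,290,000 passes to the siblings and their issue.
That amount (€1,290,000) is divided into 4 shares of €322,500: Desmond, Ingrid, and Quinn each take €322,500; Mireille's €322,500 share passes to Mireille's issue.
Mireille's share (€322,500) is divided into 3 shares of €107,500: Xiulan, Freya, and Oona each take €107,500.

Xiulan receives €107,500.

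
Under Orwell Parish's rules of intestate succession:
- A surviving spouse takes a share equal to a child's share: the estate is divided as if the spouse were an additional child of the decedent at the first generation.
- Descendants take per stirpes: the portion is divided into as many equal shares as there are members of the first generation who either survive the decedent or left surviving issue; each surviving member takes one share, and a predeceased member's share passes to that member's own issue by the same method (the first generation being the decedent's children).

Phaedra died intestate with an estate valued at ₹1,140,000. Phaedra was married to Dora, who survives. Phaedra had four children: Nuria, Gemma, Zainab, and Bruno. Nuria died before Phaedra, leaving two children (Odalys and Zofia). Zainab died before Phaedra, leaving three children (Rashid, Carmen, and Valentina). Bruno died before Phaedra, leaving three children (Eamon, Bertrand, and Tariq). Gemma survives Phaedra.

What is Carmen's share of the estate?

The spouse counts as an additional share at the children's level, so there are 5 primary shares of ₹228,000. Dora takes one such share (₹228,000).
The children's combined portion (₹912,000) is divided into 4 shares of ₹228,000: Gemma takes ₹228,000; Nuria's ₹228,000 share passes to Nuria's issue; Zainab's ₹228,000 share passes to Zainab's issue; Bruno's ₹228,000 share passes to Bruno's issue.
Nuria's share (₹228,000) is divided into 2 shares of ₹114,000: Odalys and Zofia each take ₹114,000.
Zainab's share (₹228,000) is divided into 3 shares of ₹76,000: Rashid, Carmen, and Valentina each take ₹76,000.
Bruno's share (₹228,000) is divided into 3 shares of ₹76,000: Eamon, Bertrand, and Tariq each take ₹76,000.

Carmen receives ₹76,000.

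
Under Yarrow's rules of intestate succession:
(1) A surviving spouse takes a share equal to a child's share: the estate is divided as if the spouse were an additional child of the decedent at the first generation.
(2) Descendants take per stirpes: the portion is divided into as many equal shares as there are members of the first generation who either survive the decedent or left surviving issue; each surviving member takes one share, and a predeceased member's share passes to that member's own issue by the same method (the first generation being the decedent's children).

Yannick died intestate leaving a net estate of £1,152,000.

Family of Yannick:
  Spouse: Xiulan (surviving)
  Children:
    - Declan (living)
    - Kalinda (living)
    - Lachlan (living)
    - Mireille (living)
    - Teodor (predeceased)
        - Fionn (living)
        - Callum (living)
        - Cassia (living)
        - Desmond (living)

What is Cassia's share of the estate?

The spouse counts as an additional share at the children's level, so there are 6 primary shares of £192,000. Xiulan takes one such share (£192,000).
The children's combined portion (£960,000) is divided into 5 shares of £192,000: Declan, Kalinda, Lachlan, and Mireille each take £192,000; Teodor's £192,000 share passes to Teodor's issue.
Teodor's share (£192,000) is divided into 4 shares of £48,000: Fionn, Callum, Cassia, and Desmond each take £48,000.

Cassia receives £48,000.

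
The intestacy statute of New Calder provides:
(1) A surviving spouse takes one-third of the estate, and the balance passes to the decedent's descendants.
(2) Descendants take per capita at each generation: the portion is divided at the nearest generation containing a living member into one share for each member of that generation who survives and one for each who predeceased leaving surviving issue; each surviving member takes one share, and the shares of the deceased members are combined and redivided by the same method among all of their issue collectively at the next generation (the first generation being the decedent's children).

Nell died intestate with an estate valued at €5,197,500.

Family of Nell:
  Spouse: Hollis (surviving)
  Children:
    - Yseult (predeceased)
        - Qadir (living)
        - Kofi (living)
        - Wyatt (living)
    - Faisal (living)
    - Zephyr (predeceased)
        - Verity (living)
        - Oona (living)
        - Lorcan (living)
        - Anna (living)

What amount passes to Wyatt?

Hollis takes one-third of €5,197,500 = €1,732,500. The remaining €3,465,000 passes to the descendants.
The descendants' portion (€3,465,000) is divided at the children's generation into 3 shares of €1,155,000. Faisal takes €1,155,000. The 2 shares of the deceased (Yseult and Zephyr) are combined into a pool of €2,310,000.
That pool (€2,310,000) is divided at the grandchildren's generation equally among Qadir, Kofi, Wyatt, Verity, Oona, Lorcan, and Anna: €330,000 each.

Wyatt receives €330,000.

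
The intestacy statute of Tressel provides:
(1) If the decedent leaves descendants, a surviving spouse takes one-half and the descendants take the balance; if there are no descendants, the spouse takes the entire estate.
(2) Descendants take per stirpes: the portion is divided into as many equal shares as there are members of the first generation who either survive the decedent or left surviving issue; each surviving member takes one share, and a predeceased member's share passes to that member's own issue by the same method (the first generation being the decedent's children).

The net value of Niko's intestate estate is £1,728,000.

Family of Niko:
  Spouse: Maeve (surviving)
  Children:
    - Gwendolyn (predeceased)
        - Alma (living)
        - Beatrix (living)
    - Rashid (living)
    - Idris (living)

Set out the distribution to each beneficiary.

Maeve takes one-half of £1,728,000 = £864,000. The remaining £864,000 passes to the descendants.
The descendants' portion (£864,000) is divided into 3 shares of £288,000: Rashid and Idris each take £288,000; Gwendolyn's £288,000 share passes to Gwendolyn's issue.
Gwendolyn's share (£288,000) is divided into 2 shares of £144,000: Alma and Beatrix each take £144,000.

Maeve: £864,000; Alma: £144,000; Beatrix: £144,000; Rashid: £288,000; Idris: £288,000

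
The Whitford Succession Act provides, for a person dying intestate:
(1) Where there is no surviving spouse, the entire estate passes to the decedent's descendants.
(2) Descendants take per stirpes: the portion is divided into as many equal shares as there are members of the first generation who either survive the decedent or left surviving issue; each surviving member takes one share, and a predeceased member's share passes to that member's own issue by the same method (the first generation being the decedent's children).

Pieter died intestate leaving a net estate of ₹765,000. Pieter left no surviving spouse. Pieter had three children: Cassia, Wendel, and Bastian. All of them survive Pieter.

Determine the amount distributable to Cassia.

The entire ₹765,000 passes to the descendants.
That amount (₹765,000) is divided into 3 shares of ₹255,000: Cassia, Wendel, and Bastian each take ₹255,000.

Cassia receives ₹255,000.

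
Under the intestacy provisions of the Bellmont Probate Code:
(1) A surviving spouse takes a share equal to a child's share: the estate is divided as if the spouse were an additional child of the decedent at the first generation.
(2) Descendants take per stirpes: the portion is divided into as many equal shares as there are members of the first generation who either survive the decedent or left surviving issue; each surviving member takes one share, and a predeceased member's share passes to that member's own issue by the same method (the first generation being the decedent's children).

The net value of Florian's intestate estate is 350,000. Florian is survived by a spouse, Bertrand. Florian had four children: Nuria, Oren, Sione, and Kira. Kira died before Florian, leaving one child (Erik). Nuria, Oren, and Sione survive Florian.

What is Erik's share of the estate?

Erik receives 70,000.

The spouse counts as an additional share at the children's level, so there are 5 primary shares of 70,000. Bertrand takes one such share (70,000).
The children's combined portion (280,000) is divided into 4 shares of 70,000: Nuria, Oren, and Sione each take 70,000; Kira's 70,000 share passes to Kira's issue.
Kira's share (70,000) passes entirely to Erik.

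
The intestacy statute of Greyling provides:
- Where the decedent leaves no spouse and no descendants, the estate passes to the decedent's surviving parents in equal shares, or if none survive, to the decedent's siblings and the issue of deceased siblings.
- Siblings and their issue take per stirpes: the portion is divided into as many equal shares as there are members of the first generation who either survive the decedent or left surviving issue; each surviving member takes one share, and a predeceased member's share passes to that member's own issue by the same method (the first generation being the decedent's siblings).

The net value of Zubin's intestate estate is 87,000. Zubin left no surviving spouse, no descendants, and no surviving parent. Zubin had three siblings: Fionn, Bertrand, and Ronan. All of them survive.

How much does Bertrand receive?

Bertrand receives 29,000.

The entire 87,000 passes to the siblings and their issue.
That amount (87,000) is divided into 3 shares of 29,000: Fionn, Bertrand, and Ronan each take 29,000.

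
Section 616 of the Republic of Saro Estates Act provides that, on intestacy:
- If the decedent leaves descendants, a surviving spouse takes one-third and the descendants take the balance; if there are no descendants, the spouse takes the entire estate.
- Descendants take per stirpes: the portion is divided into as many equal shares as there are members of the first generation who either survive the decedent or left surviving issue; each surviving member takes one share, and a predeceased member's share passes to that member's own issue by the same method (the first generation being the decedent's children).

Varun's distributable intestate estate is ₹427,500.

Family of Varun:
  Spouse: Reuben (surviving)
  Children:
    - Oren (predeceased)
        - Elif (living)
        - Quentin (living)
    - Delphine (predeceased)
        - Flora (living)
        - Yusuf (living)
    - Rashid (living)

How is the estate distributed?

Reuben: ₹142,500; Elif: ₹47,500; Quentin: ₹47,500; Flora: ₹47,500; Yusuf: ₹47,500; Rashid: ₹95,000

Reuben takes one-third of ₹427,500 = ₹142,500. The remaining ₹285,000 passes to the descendants.
The descendants' portion (₹285,000) is divided into 3 shares of ₹95,000: Rashid takes ₹95,000; Oren's ₹95,000 share passes to Oren's issue; Delphine's ₹95,000 share passes to Delphine's issue.
Oren's share (₹95,000) is divided into 2 shares of ₹47,500: Elif and Quentin each take ₹47,500.
Delphine's share (₹95,000) is divided into 2 shares of ₹47,500: Flora and Yusuf each take ₹47,500.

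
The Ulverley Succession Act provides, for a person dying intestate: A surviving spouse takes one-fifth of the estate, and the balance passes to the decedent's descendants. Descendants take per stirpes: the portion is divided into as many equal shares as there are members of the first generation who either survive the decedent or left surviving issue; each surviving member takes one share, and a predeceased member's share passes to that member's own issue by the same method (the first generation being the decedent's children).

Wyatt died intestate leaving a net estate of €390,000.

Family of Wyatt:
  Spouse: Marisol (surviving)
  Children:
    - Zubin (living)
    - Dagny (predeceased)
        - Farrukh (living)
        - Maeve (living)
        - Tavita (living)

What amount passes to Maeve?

Maeve receives €52,000.

Marisol takes one-fifth of €390,000 = €78,000. The remaining €312,000 passes to the descendants.
The descendants' portion (€312,000) is divided into 2 shares of €156,000: Zubin takes €156,000; Dagny's €156,000 share passes to Dagny's issue.
Dagny's share (€156,000) is divided into 3 shares of €52,000: Farrukh, Maeve, and Tavita each take €52,000.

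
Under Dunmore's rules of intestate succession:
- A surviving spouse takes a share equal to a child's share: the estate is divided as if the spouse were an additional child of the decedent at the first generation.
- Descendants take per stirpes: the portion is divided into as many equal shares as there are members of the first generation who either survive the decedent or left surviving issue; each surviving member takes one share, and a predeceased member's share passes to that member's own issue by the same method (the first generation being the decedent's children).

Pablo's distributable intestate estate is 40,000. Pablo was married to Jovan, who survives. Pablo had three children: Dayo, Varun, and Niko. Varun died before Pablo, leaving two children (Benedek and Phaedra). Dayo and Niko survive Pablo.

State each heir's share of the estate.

The spouse counts as an additional share at the children's level, so there are 4 primary shares of 10,000. Jovan takes one such share (10,000).
The children's combined portion (30,000) is divided into 3 shares of 10,000: Dayo and Niko each take 10,000; Varun's 10,000 share passes to Varun's issue.
Varun's share (10,000) is divided into 2 shares of 5,000: Benedek and Phaedra each take 5,000.

Jovan: 10,000; Dayo: 10,000; Benedek: 5,000; Phaedra: 5,000; Niko: 10,000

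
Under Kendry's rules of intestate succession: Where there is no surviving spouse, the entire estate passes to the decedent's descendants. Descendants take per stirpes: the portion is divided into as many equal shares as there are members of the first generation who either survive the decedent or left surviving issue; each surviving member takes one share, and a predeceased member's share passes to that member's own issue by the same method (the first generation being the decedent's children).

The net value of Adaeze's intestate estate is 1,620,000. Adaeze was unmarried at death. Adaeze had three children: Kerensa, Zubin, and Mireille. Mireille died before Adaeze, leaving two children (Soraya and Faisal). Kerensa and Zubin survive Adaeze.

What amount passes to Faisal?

Faisal receives 270,000.

The entire 1,620,000 passes to the descendants.
That amount (1,620,000) is divided into 3 shares of 540,000: Kerensa and Zubin each take 540,000; Mireille's 540,000 share passes to Mireille's issue.
Mireille's share (540,000) is divided into 2 shares of 270,000: Soraya and Faisal each take 270,000.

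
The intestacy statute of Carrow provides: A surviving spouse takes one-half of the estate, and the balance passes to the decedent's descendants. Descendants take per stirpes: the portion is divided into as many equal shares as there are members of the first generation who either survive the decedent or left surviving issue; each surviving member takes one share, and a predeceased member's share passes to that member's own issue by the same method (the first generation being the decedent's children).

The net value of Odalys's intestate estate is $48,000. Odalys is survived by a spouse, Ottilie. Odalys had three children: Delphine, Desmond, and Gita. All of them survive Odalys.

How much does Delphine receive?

Ottilie takes one-half of $48,000 = $24,000. The remaining $24,000 passes to the descendants.
The descendants' portion ($24,000) is divided into 3 shares of $8,000: Delphine, Desmond, and Gita each take $8,000.

Delphine receives $8,000.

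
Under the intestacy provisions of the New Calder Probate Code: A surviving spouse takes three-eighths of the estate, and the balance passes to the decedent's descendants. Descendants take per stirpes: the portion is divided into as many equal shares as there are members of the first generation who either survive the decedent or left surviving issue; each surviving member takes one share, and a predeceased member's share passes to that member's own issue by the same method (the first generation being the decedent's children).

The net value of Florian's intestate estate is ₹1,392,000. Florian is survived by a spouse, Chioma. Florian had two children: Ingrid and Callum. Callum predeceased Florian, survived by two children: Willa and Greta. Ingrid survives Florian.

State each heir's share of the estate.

Chioma: ₹522,000; Ingrid: ₹435,000; Willa: ₹217,500; Greta: ₹217,500

Chioma takes three-eighths of ₹1,392,000 = ₹522,000. The remaining ₹870,000 passes to the descendants.
The descendants' portion (₹870,000) is divided into 2 shares of ₹435,000: Ingrid takes ₹435,000; Callum's ₹435,000 share passes to Callum's issue.
Callum's share (₹435,000) is divided into 2 shares of ₹217,500: Willa and Greta each take ₹217,500.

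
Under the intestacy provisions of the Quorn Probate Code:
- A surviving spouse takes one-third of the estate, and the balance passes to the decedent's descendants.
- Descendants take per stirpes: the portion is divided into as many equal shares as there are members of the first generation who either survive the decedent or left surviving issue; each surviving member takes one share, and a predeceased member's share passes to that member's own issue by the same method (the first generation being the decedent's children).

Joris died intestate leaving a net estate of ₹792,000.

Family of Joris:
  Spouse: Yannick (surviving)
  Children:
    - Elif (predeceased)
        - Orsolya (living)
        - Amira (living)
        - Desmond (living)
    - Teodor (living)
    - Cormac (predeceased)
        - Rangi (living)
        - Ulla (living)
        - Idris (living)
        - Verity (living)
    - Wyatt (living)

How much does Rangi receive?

Rangi receives ₹33,000.

Yannick takes one-third of ₹792,000 = ₹264,000. The remaining ₹528,000 passes to the descendants.
The descendants' portion (₹528,000) is divided into 4 shares of ₹132,000: Teodor and Wyatt each take ₹132,000; Elif's ₹132,000 share passes to Elif's issue; Cormac's ₹132,000 share passes to Cormac's issue.
Elif's share (₹132,000) is divided into 3 shares of ₹44,000: Orsolya, Amira, and Desmond each take ₹44,000.
Cormac's share (₹132,000) is divided into 4 shares of ₹33,000: Rangi, Ulla, Idris, and Verity each take ₹33,000.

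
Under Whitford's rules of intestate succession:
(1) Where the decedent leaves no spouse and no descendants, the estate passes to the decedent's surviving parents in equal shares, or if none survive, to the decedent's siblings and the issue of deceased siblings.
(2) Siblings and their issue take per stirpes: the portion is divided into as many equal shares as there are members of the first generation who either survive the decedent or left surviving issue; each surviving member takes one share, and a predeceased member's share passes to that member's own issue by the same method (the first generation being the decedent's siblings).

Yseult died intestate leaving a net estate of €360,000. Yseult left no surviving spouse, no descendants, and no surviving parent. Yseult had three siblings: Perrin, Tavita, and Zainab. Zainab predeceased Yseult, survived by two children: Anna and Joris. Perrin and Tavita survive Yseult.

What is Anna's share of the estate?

The entire €360,000 passes to the siblings and their issue.
That amount (€360,000) is divided into 3 shares of €120,000: Perrin and Tavita each take €120,000; Zainab's €120,000 share passes to Zainab's issue.
Zainab's share (€120,000) is divided into 2 shares of €60,000: Anna and Joris each take €60,000.

Anna receives €60,000.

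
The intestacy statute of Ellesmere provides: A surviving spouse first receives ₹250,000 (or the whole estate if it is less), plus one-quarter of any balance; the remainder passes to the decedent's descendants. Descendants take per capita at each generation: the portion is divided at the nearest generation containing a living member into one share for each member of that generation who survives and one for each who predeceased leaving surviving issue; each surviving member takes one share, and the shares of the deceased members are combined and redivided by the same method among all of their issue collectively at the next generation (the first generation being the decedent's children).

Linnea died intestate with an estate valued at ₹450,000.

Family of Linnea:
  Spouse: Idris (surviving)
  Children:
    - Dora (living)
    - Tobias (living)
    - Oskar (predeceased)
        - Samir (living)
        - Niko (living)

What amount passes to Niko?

Idris first takes ₹250,000, leaving a balance of ₹200,000. Idris then takes one-quarter of the balance (₹50,000), for a total of ₹300,000. The remaining ₹150,000 passes to the descendants.
The descendants' portion (₹150,000) is divided at the children's generation into 3 shares of ₹50,000. Dora and Tobias each take ₹50,000. The remaining share for the deceased Oskar (₹50,000) is carried to the next generation.
That pool (₹50,000) is divided at the grandchildren's generation equally among Samir and Niko: ₹25,000 each.

Niko receives ₹25,000.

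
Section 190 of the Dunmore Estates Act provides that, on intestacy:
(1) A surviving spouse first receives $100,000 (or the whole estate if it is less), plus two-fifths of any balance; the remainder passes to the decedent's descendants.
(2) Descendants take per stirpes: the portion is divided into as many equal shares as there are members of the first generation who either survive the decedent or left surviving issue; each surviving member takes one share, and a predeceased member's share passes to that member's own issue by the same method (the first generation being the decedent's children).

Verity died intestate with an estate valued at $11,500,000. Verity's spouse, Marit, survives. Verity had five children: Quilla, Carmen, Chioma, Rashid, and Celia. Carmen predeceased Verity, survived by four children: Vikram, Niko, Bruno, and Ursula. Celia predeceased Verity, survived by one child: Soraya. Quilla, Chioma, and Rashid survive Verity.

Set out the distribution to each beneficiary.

Marit first takes $100,000, leaving a balance of $11,400,000. Marit then takes two-fifths of the balance ($4,560,000), for a total of $4,660,000. The remaining $6,840,000 passes to the descendants.
The descendants' portion ($6,840,000) is divided into 5 shares of $1,368,000: Quilla, Chioma, and Rashid each take $1,368,000; Carmen's $1,368,000 share passes to Carmen's issue; Celia's $1,368,000 share passes to Celia's issue.
Carmen's share ($1,368,000) is divided into 4 shares of $342,000: Vikram, Niko, Bruno, and Ursula each take $342,000.
Celia's share ($1,368,000) passes entirely to Soraya.

Marit: $4,660,000; Quilla: $1,368,000; Vikram: $342,000; Niko: $342,000; Bruno: $342,000; Ursula: $342,000; Chioma: $1,368,000; Rashid: $1,368,000; Soraya: $1,368,000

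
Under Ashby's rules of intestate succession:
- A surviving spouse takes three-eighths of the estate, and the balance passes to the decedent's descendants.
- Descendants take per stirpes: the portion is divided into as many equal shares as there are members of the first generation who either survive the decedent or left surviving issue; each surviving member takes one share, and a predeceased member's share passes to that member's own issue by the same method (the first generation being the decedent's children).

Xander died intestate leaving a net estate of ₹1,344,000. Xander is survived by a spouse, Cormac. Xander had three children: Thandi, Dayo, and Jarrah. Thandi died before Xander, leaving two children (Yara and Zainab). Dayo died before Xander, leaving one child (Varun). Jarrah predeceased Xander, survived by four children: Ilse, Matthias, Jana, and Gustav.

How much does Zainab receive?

Cormac takes three-eighths of ₹1,344,000 = ₹504,000. The remaining ₹840,000 passes to the descendants.
The descendants' portion (₹840,000) is divided into 3 shares of ₹280,000: Thandi's ₹280,000 share passes to Thandi's issue; Dayo's ₹280,000 share passes to Dayo's issue; Jarrah's ₹280,000 share passes to Jarrah's issue.
Thandi's share (₹280,000) is divided into 2 shares of ₹140,000: Yara and Zainab each take ₹140,000.
Dayo's share (₹280,000) passes entirely to Varun.
Jarrah's share (₹280,000) is divided into 4 shares of ₹70,000: Ilse, Matthias, Jana, and Gustav each take ₹70,000.

Zainab receives ₹140,000.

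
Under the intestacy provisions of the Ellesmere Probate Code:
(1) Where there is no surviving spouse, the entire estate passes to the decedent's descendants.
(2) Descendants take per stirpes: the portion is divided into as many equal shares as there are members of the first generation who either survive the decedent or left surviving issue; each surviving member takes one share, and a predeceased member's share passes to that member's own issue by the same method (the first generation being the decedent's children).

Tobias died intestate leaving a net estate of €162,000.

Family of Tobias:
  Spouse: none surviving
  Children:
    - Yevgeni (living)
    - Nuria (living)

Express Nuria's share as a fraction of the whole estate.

The entire €162,000 passes to the descendants.
That amount (€162,000) is divided into 2 shares of €81,000: Yevgeni and Nuria each take €81,000.

Nuria receives 1/2 of the estate.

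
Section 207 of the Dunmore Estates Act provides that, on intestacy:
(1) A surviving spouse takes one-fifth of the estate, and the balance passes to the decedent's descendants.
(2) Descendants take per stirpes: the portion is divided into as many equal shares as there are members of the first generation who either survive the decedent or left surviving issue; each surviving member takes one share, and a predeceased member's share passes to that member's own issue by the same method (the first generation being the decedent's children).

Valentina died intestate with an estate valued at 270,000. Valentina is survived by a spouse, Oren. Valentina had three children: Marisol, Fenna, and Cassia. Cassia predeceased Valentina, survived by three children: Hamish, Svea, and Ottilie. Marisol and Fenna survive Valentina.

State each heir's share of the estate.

Oren: 54,000; Marisol: 72,000; Fenna: 72,000; Hamish: 24,000; Svea: 24,000; Ottilie: 24,000

Oren takes one-fifth of 270,000 = 54,000. The remaining 216,000 passes to the descendants.
The descendants' portion (216,000) is divided into 3 shares of 72,000: Marisol and Fenna each take 72,000; Cassia's 72,000 share passes to Cassia's issue.
Cassia's share (72,000) is divided into 3 shares of 24,000: Hamish, Svea, and Ottilie each take 24,000.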